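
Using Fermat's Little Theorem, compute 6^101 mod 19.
By Fermat: 6^{18} ≡ 1 (mod 19). 101 = 5×18 + 11. So 6^{101} ≡ 6^{11} ≡ 17 (mod 19)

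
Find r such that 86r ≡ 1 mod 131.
Since 131 is prime, by Fermat 86^(-1) ≡ 86^{129} ≡ 32 mod 131. Verify: 86 × 32 = 2752 ≡ 1 mod 131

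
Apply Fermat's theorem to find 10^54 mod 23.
By Fermat: 10^{22} ≡ 1 mod 23. 54 = 2×22 + 10. So 10^{54} ≡ 10^{10} ≡ 16 mod 23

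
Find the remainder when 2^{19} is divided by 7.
By Fermat: 2^{6} ≡ 1 mod 7. 19 = 3×6 + 1. So 2^{19} ≡ 2^{1} ≡ 2 mod 7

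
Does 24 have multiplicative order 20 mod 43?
Powers of 24 mod 43: 24^1≡24, 24^2≡17, 24^3≡21, 24^4≡31, 24^5≡13, 24^6≡11, 24^7≡6, 24^8≡15, 24^9≡16, 24^10≡40, 24^11≡14, 24^12≡35, 24^13≡23, 24^14≡36, 24^15≡4, 24^16≡10, 24^17≡25, 24^18≡41, 24^19≡38, 24^20≡9, 24^21≡1. 24^20≡9≢1, so ord ≠ 20. No, the actual order is 21.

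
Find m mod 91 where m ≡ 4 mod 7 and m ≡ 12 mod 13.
M = 7 × 13 = 91. M₁ = 13, y₁ ≡ 6 mod 7. M₂ = 7, y₂ ≡ 2 mod 13. m = 4×13×6 + 12×7×2 ≡ 25 mod 91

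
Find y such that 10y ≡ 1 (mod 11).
Since 11 is prime, by Fermat 10^(-1) ≡ 10^{9} ≡ 10 (mod 11). Verify: 10 × 10 = 100 ≡ 1 (mod 11)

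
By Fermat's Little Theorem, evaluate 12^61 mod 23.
By Fermat: 12^{22} ≡ 1 mod 23. 61 = 2×22 + 17. So 12^{61} ≡ 12^{17} ≡ 9 mod 23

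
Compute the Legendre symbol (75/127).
(75/127) = 75^{63} mod 127 = -1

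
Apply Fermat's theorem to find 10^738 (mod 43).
By Fermat: 10^{42} ≡ 1 (mod 43). 738 ≡ 24 (mod 42). So 10^{738} ≡ 10^{24} ≡ 11 (mod 43)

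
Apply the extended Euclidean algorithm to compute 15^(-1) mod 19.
Extended GCD: 15(-5) + 19(4) = 1. So 15^(-1) ≡ -5 ≡ 14 (mod 19). Verify: 15 × 14 = 210 ≡ 1 (mod 19)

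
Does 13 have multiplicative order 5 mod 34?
Powers of 13 mod 34: 13^1≡13, 13^2≡33, 13^3≡21, 13^4≡1. Already 13^4≡1, so the order is 4 < 5. No, the actual order is 4.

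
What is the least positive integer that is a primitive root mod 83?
g = 2. Powers: [2, 4, 8, 16, 32, 64, 45, ...] generates all 82 non-zero residues.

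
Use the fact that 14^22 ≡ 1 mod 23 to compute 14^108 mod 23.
By Fermat: 14^{22} ≡ 1 mod 23. 108 = 4×22 + 20. So 14^{108} ≡ 14^{20} ≡ 2 mod 23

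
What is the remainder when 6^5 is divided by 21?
By repeated squaring mod 21: 6^{1}≡6, 6^{2}≡15, 6^{4}≡15. Then 6^{5} = 6^{4+1} ≡ 15 × 6 ≡ 6 mod 21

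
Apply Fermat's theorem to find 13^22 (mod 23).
By Fermat's Little Theorem, 13^{22} ≡ 1 (mod 23) since 23 is prime and gcd(13, 23) = 1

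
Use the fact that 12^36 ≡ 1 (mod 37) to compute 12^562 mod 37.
By Fermat: 12^{36} ≡ 1 (mod 37). 562 ≡ 22 (mod 36). So 12^{562} ≡ 12^{22} ≡ 16 (mod 37)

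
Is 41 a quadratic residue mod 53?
By Euler's criterion: 41^{26} ≡ 52 mod 53. Since this equals -1 (≡ 52), 41 is not a QR.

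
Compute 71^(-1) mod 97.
Since 97 is prime, by Fermat 71^(-1) ≡ 71^{95} ≡ 41 mod 97. Verify: 71 × 41 = 2911 ≡ 1 mod 97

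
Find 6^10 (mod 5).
Using Fermat: 6^{4} ≡ 1 (mod 5). 10 ≡ 2 (mod 4). So 6^{10} ≡ 6^{2} ≡ 1 (mod 5)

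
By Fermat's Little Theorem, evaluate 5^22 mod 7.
By Fermat: 5^{6} ≡ 1 (mod 7). 22 = 3×6 + 4. So 5^{22} ≡ 5^{4} ≡ 2 (mod 7)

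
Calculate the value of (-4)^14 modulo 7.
Using Fermat: (-4)^{6} ≡ 1 mod 7. 14 ≡ 2 mod 6. So (-4)^{14} ≡ (-4)^{2} ≡ 2 mod 7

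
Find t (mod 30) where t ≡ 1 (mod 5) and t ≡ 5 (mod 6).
M = 5 × 6 = 30. M₁ = 6, y₁ ≡ 1 (mod 5). M₂ = 5, y₂ ≡ 5 (mod 6). t = 1×6×1 + 5×5×5 ≡ 11 (mod 30)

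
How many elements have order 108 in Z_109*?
Number of primitive roots mod 109 = φ(p-1) = φ(108) = 36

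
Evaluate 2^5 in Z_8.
By repeated squaring (mod 8): 2^{1}≡2, 2^{2}≡4, 2^{4}≡0. Then 2^{5} = 2^{4+1} ≡ 0 × 2 ≡ 0 (mod 8)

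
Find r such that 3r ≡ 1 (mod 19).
Since 19 is prime, by Fermat 3^(-1) ≡ 3^{17} ≡ 13 (mod 19). Verify: 3 × 13 = 39 ≡ 1 (mod 19)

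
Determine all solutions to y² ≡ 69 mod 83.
The square roots of 69 mod 83 are 61 and 22. Verify: 61² = 3721 ≡ 69 mod 83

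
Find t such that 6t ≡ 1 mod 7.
Since 7 is prime, by Fermat 6^(-1) ≡ 6^{5} ≡ 6 mod 7. Verify: 6 × 6 = 36 ≡ 1 mod 7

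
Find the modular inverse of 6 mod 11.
Since 11 is prime, by Fermat 6^(-1) ≡ 6^{9} ≡ 2 mod 11. Verify: 6 × 2 = 12 ≡ 1 mod 11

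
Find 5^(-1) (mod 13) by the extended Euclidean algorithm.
Extended GCD: 5(-5) + 13(2) = 1. So 5^(-1) ≡ -5 ≡ 8 (mod 13). Verify: 5 × 8 = 40 ≡ 1 (mod 13)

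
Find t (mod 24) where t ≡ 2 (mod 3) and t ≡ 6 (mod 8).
M = 3 × 8 = 24. M₁ = 8, y₁ ≡ 2 (mod 3). M₂ = 3, y₂ ≡ 3 (mod 8). t = 2×8×2 + 6×3×3 ≡ 14 (mod 24)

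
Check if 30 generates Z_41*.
ord_41(30) divides 40. For each prime q|40: 30^{20}≡40, 30^{8}≡16, none ≡ 1. So 30 has order 40 and is a primitive root mod 41.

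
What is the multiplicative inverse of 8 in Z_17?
Since 17 is prime, by Fermat 8^(-1) ≡ 8^{15} ≡ 15 mod 17. Verify: 8 × 15 = 120 ≡ 1 mod 17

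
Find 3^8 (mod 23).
By repeated squaring (mod 23): 3^{1}≡3, 3^{2}≡9, 3^{4}≡12, 3^{8}≡6. So 3^{8} ≡ 6 (mod 23)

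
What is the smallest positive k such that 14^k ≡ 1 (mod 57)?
Powers of 14 mod 57: 14^1≡14, 14^2≡25, 14^3≡8, 14^4≡55, 14^5≡29, 14^6≡7, 14^7≡41, 14^8≡4, 14^9≡56, 14^10≡43, 14^11≡32, 14^12≡49, 14^13≡2, 14^14≡28, 14^15≡50, 14^16≡16, 14^17≡53, 14^18≡1. ord_57(14) = 18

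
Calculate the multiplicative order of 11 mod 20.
Powers of 11 mod 20: 11^1≡11, 11^2≡1. Order = 2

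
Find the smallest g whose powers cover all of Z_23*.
g = 5. Powers: [5, 2, 10, 4, 20, 8, 17, 16, 11, 9, ...] generates all 22 non-zero residues.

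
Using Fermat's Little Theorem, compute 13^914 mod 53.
By Fermat: 13^{52} ≡ 1 (mod 53). 914 ≡ 30 (mod 52). So 13^{914} ≡ 13^{30} ≡ 47 (mod 53)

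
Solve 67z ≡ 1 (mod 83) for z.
Since 83 is prime, by Fermat 67^(-1) ≡ 67^{81} ≡ 57 (mod 83). Verify: 67 × 57 = 3819 ≡ 1 (mod 83)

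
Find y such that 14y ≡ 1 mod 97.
Since 97 is prime, by Fermat 14^(-1) ≡ 14^{95} ≡ 7 mod 97. Verify: 14 × 7 = 98 ≡ 1 mod 97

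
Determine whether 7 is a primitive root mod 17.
ord_17(7) divides 16. For each prime q|16: 7^{8}≡16, none ≡ 1. So 7 has order 16 and is a primitive root mod 17.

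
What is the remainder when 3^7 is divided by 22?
By repeated squaring mod 22: 3^{1}≡3, 3^{2}≡9, 3^{4}≡15. Then 3^{7} = 3^{4+2+1} ≡ 15 × 9 × 3 ≡ 9 mod 22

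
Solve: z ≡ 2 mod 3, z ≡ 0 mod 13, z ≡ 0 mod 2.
M = 3 × 13 × 2 = 78. M₁ = 26, y₁ ≡ 2 mod 3. M₂ = 6, y₂ ≡ 11 mod 13. M₃ = 39, y₃ ≡ 1 mod 2. z = 2×26×2 + 0×6×11 + 0×39×1 ≡ 26 mod 78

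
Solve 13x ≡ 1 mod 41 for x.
Since 41 is prime, by Fermat 13^(-1) ≡ 13^{39} ≡ 19 mod 41. Verify: 13 × 19 = 247 ≡ 1 mod 41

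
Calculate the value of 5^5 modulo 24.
By repeated squaring (mod 24): 5^{1}≡5, 5^{2}≡1, 5^{4}≡1. Then 5^{5} = 5^{4+1} ≡ 1 × 5 ≡ 5 (mod 24)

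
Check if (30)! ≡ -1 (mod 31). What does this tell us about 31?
(30)! mod 31 = 30. Since this equals -1 (mod 31), Wilson confirms 31 is prime.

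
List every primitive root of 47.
There are φ(46) = 22 primitive roots mod 47: {5, 10, 11, 13, 15, 19, 20, 22, 23, 26, 29, 30, 31, 33, 35, 38, 39, 40, 41, 43, 44, 45}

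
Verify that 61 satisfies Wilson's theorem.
(60)! mod 61 = 60. Since this equals -1 (mod 61), Wilson confirms 61 is prime.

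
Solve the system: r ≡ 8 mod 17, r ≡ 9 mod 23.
M = 17 × 23 = 391. M₁ = 23, y₁ ≡ 3 mod 17. M₂ = 17, y₂ ≡ 19 mod 23. r = 8×23×3 + 9×17×19 ≡ 331 mod 391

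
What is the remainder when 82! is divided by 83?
By Wilson's theorem, (82)! ≡ -1 ≡ 82 mod 83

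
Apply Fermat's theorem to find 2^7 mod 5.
By Fermat: 2^{4} ≡ 1 mod 5. So 2^{7} = 2^{4} · 2^{3} ≡ 2^{3} ≡ 3 mod 5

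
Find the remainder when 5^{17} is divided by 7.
By Fermat: 5^{6} ≡ 1 mod 7. 17 = 2×6 + 5. So 5^{17} ≡ 5^{5} ≡ 3 mod 7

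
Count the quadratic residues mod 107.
Exactly half the non-zero residues mod a prime are QRs: (107-1)/2 = 53.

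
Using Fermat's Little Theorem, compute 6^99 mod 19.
By Fermat: 6^{18} ≡ 1 mod 19. 99 = 5×18 + 9. So 6^{99} ≡ 6^{9} ≡ 1 mod 19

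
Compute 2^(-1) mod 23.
Since 23 is prime, by Fermat 2^(-1) ≡ 2^{21} ≡ 12 mod 23. Verify: 2 × 12 = 24 ≡ 1 mod 23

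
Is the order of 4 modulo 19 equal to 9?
Powers of 4 mod 19: 4^1≡4, 4^2≡16, 4^3≡7, 4^4≡9, 4^5≡17, 4^6≡11, 4^7≡6, 4^8≡5, 4^9≡1. First k with 4^k≡1 is k=9. Yes, ord_19(4) = 9.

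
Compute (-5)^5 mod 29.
By repeated squaring mod 29: (-5)^{1}≡24, (-5)^{2}≡25, (-5)^{4}≡16. Then (-5)^{5} = (-5)^{4+1} ≡ 16 × 24 ≡ 7 mod 29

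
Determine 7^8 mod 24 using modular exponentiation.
By repeated squaring (mod 24): 7^{1}≡7, 7^{2}≡1, 7^{4}≡1, 7^{8}≡1. So 7^{8} ≡ 1 (mod 24)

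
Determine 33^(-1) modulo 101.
Since 101 is prime, by Fermat 33^(-1) ≡ 33^{99} ≡ 49 (mod 101). Verify: 33 × 49 = 1617 ≡ 1 (mod 101)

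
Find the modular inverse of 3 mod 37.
Since 37 is prime, by Fermat 3^(-1) ≡ 3^{35} ≡ 25 mod 37. Verify: 3 × 25 = 75 ≡ 1 mod 37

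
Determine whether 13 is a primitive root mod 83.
ord_83(13) divides 82. For each prime q|82: 13^{41}≡82, 13^{2}≡3, none ≡ 1. So 13 has order 82 and is a primitive root mod 83.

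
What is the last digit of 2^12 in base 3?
Using Fermat: 2^{2} ≡ 1 (mod 3). 12 ≡ 0 (mod 2). So 2^{12} ≡ 2^{0} ≡ 1 (mod 3)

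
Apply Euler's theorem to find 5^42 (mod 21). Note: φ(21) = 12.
By Euler: 5^{12} ≡ 1 (mod 21) since gcd(5, 21) = 1. 42 = 3×12 + 6. So 5^{42} ≡ 5^{6} ≡ 1 (mod 21)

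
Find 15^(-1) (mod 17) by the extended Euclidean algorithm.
Extended GCD: 15(8) + 17(-7) = 1. So 15^(-1) ≡ 8 (mod 17). Verify: 15 × 8 = 120 ≡ 1 (mod 17)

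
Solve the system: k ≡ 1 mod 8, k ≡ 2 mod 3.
M = 8 × 3 = 24. M₁ = 3, y₁ ≡ 3 mod 8. M₂ = 8, y₂ ≡ 2 mod 3. k = 1×3×3 + 2×8×2 ≡ 17 mod 24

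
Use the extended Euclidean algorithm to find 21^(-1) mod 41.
Extended GCD: 21(2) + 41(-1) = 1. So 21^(-1) ≡ 2 mod 41. Verify: 21 × 2 = 42 ≡ 1 mod 41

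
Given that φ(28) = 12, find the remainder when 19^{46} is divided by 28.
By Euler: 19^{12} ≡ 1 mod 28 since gcd(19, 28) = 1. 46 = 3×12 + 10. So 19^{46} ≡ 19^{10} ≡ 9 mod 28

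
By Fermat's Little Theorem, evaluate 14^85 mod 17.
By Fermat: 14^{16} ≡ 1 mod 17. 85 = 5×16 + 5. So 14^{85} ≡ 14^{5} ≡ 12 mod 17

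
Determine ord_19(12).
Powers of 12 mod 19: 12^1≡12, 12^2≡11, 12^3≡18, 12^4≡7, 12^5≡8, 12^6≡1. So the order of 12 is 6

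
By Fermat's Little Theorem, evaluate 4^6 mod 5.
By Fermat: 4^{4} ≡ 1 mod 5. So 4^{6} = 4^{4} · 4^{2} ≡ 4^{2} ≡ 1 mod 5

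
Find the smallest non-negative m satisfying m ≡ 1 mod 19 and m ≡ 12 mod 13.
M = 19 × 13 = 247. M₁ = 13, y₁ ≡ 3 mod 19. M₂ = 19, y₂ ≡ 11 mod 13. m = 1×13×3 + 12×19×11 ≡ 77 mod 247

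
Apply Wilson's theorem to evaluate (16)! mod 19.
(18)! = (16)! × (17) × (18) ≡ -1 mod 19. So (16)! ≡ -1 × [(18)(17)]^(-1) ≡ 9 mod 19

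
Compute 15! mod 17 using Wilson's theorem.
(16)! = (15)! × (16) ≡ -1 mod 17. So (15)! ≡ -1 × (16)^(-1) ≡ (-1)×(-1) = 1 mod 17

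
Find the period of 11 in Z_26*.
Powers of 11 mod 26: 11^1≡11, 11^2≡17, 11^3≡5, 11^4≡3, 11^5≡7, 11^6≡25, 11^7≡15, 11^8≡9, 11^9≡21, 11^10≡23, 11^11≡19, 11^12≡1. ord_26(11) = 12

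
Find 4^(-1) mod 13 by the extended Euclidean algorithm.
Extended GCD: 4(-3) + 13(1) = 1. So 4^(-1) ≡ -3 ≡ 10 mod 13. Verify: 4 × 10 = 40 ≡ 1 mod 13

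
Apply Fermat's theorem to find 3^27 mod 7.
By Fermat: 3^{6} ≡ 1 mod 7. 27 = 4×6 + 3. So 3^{27} ≡ 3^{3} ≡ 6 mod 7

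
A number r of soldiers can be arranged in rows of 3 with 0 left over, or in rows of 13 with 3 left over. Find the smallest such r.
M = 3 × 13 = 39. M₁ = 13, y₁ ≡ 1 (mod 3). M₂ = 3, y₂ ≡ 9 (mod 13). r = 0×13×1 + 3×3×9 ≡ 3 (mod 39)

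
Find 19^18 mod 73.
By repeated squaring mod 73: 19^{1}≡19, 19^{2}≡69, 19^{4}≡16, 19^{8}≡37, 19^{16}≡55. Then 19^{18} = 19^{16+2} ≡ 55 × 69 ≡ 72 mod 73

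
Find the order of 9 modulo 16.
Powers of 9 mod 16: 9^1≡9, 9^2≡1. ord_16(9) = 2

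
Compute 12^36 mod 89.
By repeated squaring mod 89: 12^{1}≡12, 12^{2}≡55, 12^{4}≡88, 12^{8}≡1, 12^{16}≡1, 12^{32}≡1. Then 12^{36} = 12^{32+4} ≡ 1 × 88 ≡ 88 mod 89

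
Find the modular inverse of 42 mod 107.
Since 107 is prime, by Fermat 42^(-1) ≡ 42^{105} ≡ 79 (mod 107). Verify: 42 × 79 = 3318 ≡ 1 (mod 107)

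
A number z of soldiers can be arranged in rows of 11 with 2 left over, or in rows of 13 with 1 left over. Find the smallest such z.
M = 11 × 13 = 143. M₁ = 13, y₁ ≡ 6 (mod 11). M₂ = 11, y₂ ≡ 6 (mod 13). z = 2×13×6 + 1×11×6 ≡ 79 (mod 143)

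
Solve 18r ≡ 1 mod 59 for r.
Since 59 is prime, by Fermat 18^(-1) ≡ 18^{57} ≡ 23 mod 59. Verify: 18 × 23 = 414 ≡ 1 mod 59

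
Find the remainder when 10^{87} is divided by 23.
By Fermat: 10^{22} ≡ 1 mod 23. 87 = 3×22 + 21. So 10^{87} ≡ 10^{21} ≡ 7 mod 23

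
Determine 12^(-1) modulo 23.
Since 23 is prime, by Fermat 12^(-1) ≡ 12^{21} ≡ 2 (mod 23). Verify: 12 × 2 = 24 ≡ 1 (mod 23)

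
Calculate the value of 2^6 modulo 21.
By repeated squaring (mod 21): 2^{1}≡2, 2^{2}≡4, 2^{4}≡16. Then 2^{6} = 2^{4+2} ≡ 16 × 4 ≡ 1 (mod 21)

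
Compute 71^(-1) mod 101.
Since 101 is prime, by Fermat 71^(-1) ≡ 71^{99} ≡ 37 mod 101. Verify: 71 × 37 = 2627 ≡ 1 mod 101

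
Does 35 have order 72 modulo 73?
35^{36} ≡ 1 (mod 73) and 36 < 72, so ord_73(35) = 36 ≠ 72 and 35 is not a primitive root.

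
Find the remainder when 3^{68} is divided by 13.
By Fermat: 3^{12} ≡ 1 mod 13. 68 = 5×12 + 8. So 3^{68} ≡ 3^{8} ≡ 9 mod 13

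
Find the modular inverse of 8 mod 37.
Since 37 is prime, by Fermat 8^(-1) ≡ 8^{35} ≡ 14 mod 37. Verify: 8 × 14 = 112 ≡ 1 mod 37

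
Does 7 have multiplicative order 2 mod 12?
Powers of 7 mod 12: 7^1≡7, 7^2≡1. First k with 7^k≡1 is k=2. Yes, ord_12(7) = 2.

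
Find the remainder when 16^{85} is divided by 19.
By Fermat: 16^{18} ≡ 1 mod 19. 85 = 4×18 + 13. So 16^{85} ≡ 16^{13} ≡ 5 mod 19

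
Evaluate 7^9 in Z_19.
By repeated squaring (mod 19): 7^{1}≡7, 7^{2}≡11, 7^{4}≡7, 7^{8}≡11. Then 7^{9} = 7^{8+1} ≡ 11 × 7 ≡ 1 (mod 19)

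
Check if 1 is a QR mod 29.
By Euler's criterion: 1^{14} ≡ 1 mod 29. Since this equals 1, 1 is a QR.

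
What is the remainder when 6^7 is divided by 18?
By repeated squaring mod 18: 6^{1}≡6, 6^{2}≡0, 6^{4}≡0. Then 6^{7} = 6^{4+2+1} ≡ 0 × 0 × 6 ≡ 0 mod 18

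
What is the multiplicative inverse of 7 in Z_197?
Since 197 is prime, by Fermat 7^(-1) ≡ 7^{195} ≡ 169 (mod 197). Verify: 7 × 169 = 1183 ≡ 1 (mod 197)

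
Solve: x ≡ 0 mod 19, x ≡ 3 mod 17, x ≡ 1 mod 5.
M = 19 × 17 × 5 = 1615. M₁ = 85, y₁ ≡ 17 mod 19. M₂ = 95, y₂ ≡ 12 mod 17. M₃ = 323, y₃ ≡ 2 mod 5. x = 0×85×17 + 3×95×12 + 1×323×2 ≡ 836 mod 1615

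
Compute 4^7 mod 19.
By repeated squaring (mod 19): 4^{1}≡4, 4^{2}≡16, 4^{4}≡9. Then 4^{7} = 4^{4+2+1} ≡ 9 × 16 × 4 ≡ 6 (mod 19)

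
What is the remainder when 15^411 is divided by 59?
Using Fermat: 15^{58} ≡ 1 (mod 59). 411 ≡ 5 (mod 58). So 15^{411} ≡ 15^{5} ≡ 45 (mod 59)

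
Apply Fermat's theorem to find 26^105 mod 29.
By Fermat: 26^{28} ≡ 1 mod 29. 105 = 3×28 + 21. So 26^{105} ≡ 26^{21} ≡ 12 mod 29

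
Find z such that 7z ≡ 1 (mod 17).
Since 17 is prime, by Fermat 7^(-1) ≡ 7^{15} ≡ 5 (mod 17). Verify: 7 × 5 = 35 ≡ 1 (mod 17)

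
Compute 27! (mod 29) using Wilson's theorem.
(28)! = (27)! × (28) ≡ -1 (mod 29). So (27)! ≡ -1 × (28)^(-1) ≡ (-1)×(-1) = 1 (mod 29)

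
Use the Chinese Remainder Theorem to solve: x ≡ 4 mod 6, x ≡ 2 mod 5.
M = 6 × 5 = 30. M₁ = 5, y₁ ≡ 5 mod 6. M₂ = 6, y₂ ≡ 1 mod 5. x = 4×5×5 + 2×6×1 ≡ 22 mod 30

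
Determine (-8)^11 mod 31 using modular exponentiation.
By repeated squaring mod 31: (-8)^{1}≡23, (-8)^{2}≡2, (-8)^{4}≡4, (-8)^{8}≡16. Then (-8)^{11} = (-8)^{8+2+1} ≡ 16 × 2 × 23 ≡ 23 mod 31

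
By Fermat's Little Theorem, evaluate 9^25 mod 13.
By Fermat: 9^{12} ≡ 1 mod 13. 25 = 2×12 + 1. So 9^{25} ≡ 9^{1} ≡ 9 mod 13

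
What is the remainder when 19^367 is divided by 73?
Using Fermat: 19^{72} ≡ 1 mod 73. 367 ≡ 7 mod 72. So 19^{367} ≡ 19^{7} ≡ 25 mod 73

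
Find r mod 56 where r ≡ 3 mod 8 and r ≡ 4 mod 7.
M = 8 × 7 = 56. M₁ = 7, y₁ ≡ 7 mod 8. M₂ = 8, y₂ ≡ 1 mod 7. r = 3×7×7 + 4×8×1 ≡ 11 mod 56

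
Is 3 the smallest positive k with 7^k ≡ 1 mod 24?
Powers of 7 mod 24: 7^1≡7, 7^2≡1. Already 7^2≡1, so the order is 2 < 3. No, the actual order is 2.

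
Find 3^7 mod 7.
Using Fermat: 3^{6} ≡ 1 mod 7. 7 ≡ 1 mod 6. So 3^{7} ≡ 3^{1} ≡ 3 mod 7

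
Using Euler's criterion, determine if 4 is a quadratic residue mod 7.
By Euler's criterion: 4^{3} ≡ 1 (mod 7). Since this equals 1, 4 is a QR.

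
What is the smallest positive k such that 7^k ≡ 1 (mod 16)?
Powers of 7 mod 16: 7^1≡7, 7^2≡1. Order = 2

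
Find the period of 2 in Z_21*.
Powers of 2 mod 21: 2^1≡2, 2^2≡4, 2^3≡8, 2^4≡16, 2^5≡11, 2^6≡1. ord_21(2) = 6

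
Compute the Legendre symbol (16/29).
(16/29) = 16^{14} mod 29 = 1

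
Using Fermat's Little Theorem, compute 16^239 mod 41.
By Fermat: 16^{40} ≡ 1 (mod 41). 239 ≡ 39 (mod 40). So 16^{239} ≡ 16^{39} ≡ 18 (mod 41)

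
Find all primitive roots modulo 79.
There are φ(78) = 24 primitive roots mod 79: {3, 6, 7, 28, 29, 30, 34, 35, 37, 39, 43, 47, 48, 53, 54, 59, 60, 63, 66, 68, 70, 74, 75, 77}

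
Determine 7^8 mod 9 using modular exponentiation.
By repeated squaring (mod 9): 7^{1}≡7, 7^{2}≡4, 7^{4}≡7, 7^{8}≡4. So 7^{8} ≡ 4 (mod 9)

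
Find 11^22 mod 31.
By repeated squaring mod 31: 11^{1}≡11, 11^{2}≡28, 11^{4}≡9, 11^{8}≡19, 11^{16}≡20. Then 11^{22} = 11^{16+4+2} ≡ 20 × 9 × 28 ≡ 18 mod 31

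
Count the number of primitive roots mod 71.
A prime p has φ(p-1) primitive roots; here φ(70) = 24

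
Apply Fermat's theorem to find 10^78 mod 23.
By Fermat: 10^{22} ≡ 1 mod 23. 78 = 3×22 + 12. So 10^{78} ≡ 10^{12} ≡ 13 mod 23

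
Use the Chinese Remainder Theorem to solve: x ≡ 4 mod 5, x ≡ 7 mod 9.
M = 5 × 9 = 45. M₁ = 9, y₁ ≡ 4 mod 5. M₂ = 5, y₂ ≡ 2 mod 9. x = 4×9×4 + 7×5×2 ≡ 34 mod 45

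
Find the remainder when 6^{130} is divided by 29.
By Fermat: 6^{28} ≡ 1 mod 29. 130 = 4×28 + 18. So 6^{130} ≡ 6^{18} ≡ 20 mod 29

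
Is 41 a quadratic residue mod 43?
By Euler's criterion: 41^{21} ≡ 1 mod 43. Since this equals 1, 41 is a QR.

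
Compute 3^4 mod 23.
3^{4} = 81 ≡ 12 mod 23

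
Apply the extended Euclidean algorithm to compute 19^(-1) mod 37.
Extended GCD: 19(2) + 37(-1) = 1. So 19^(-1) ≡ 2 mod 37. Verify: 19 × 2 = 38 ≡ 1 mod 37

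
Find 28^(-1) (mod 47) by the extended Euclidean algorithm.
Extended GCD: 28(-5) + 47(3) = 1. So 28^(-1) ≡ -5 ≡ 42 (mod 47). Verify: 28 × 42 = 1176 ≡ 1 (mod 47)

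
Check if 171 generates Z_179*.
171^{89} ≡ 1 (mod 179) and 89 < 178, so ord_179(171) = 89 ≠ 178 and 171 is not a primitive root.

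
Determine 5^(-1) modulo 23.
Since 23 is prime, by Fermat 5^(-1) ≡ 5^{21} ≡ 14 mod 23. Verify: 5 × 14 = 70 ≡ 1 mod 23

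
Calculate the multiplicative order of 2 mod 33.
Powers of 2 mod 33: 2^1≡2, 2^2≡4, 2^3≡8, 2^4≡16, 2^5≡32, 2^6≡31, 2^7≡29, 2^8≡25, 2^9≡17, 2^10≡1. ord_33(2) = 10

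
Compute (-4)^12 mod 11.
Using Fermat: (-4)^{10} ≡ 1 mod 11. 12 ≡ 2 mod 10. So (-4)^{12} ≡ (-4)^{2} ≡ 5 mod 11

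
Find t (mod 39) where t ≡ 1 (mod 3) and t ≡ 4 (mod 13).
M = 3 × 13 = 39. M₁ = 13, y₁ ≡ 1 (mod 3). M₂ = 3, y₂ ≡ 9 (mod 13). t = 1×13×1 + 4×3×9 ≡ 4 (mod 39)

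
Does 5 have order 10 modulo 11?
5^{5} ≡ 1 (mod 11) and 5 < 10, so ord_11(5) = 5 ≠ 10 and 5 is not a primitive root.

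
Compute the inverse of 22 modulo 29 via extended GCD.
Extended GCD: 22(4) + 29(-3) = 1. So 22^(-1) ≡ 4 (mod 29). Verify: 22 × 4 = 88 ≡ 1 (mod 29)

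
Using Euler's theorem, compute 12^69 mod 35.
By Euler: 12^{24} ≡ 1 (mod 35) since gcd(12, 35) = 1. 69 = 2×24 + 21. So 12^{69} ≡ 12^{21} ≡ 27 (mod 35)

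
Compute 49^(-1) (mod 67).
Since 67 is prime, by Fermat 49^(-1) ≡ 49^{65} ≡ 26 (mod 67). Verify: 49 × 26 = 1274 ≡ 1 (mod 67)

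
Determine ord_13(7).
Powers of 7 mod 13: 7^1≡7, 7^2≡10, 7^3≡5, 7^4≡9, 7^5≡11, 7^6≡12, 7^7≡6, 7^8≡3, 7^9≡8, 7^10≡4, 7^11≡2, 7^12≡1. ord_13(7) = 12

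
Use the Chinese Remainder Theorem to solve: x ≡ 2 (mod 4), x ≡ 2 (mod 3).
M = 4 × 3 = 12. M₁ = 3, y₁ ≡ 3 (mod 4). M₂ = 4, y₂ ≡ 1 (mod 3). x = 2×3×3 + 2×4×1 ≡ 2 (mod 12)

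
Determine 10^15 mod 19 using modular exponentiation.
By repeated squaring (mod 19): 10^{1}≡10, 10^{2}≡5, 10^{4}≡6, 10^{8}≡17. Then 10^{15} = 10^{8+4+2+1} ≡ 17 × 6 × 5 × 10 ≡ 8 (mod 19)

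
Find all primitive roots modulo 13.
There are φ(12) = 4 primitive roots mod 13: {2, 6, 7, 11}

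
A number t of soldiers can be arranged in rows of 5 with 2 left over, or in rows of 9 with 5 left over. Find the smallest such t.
M = 5 × 9 = 45. M₁ = 9, y₁ ≡ 4 (mod 5). M₂ = 5, y₂ ≡ 2 (mod 9). t = 2×9×4 + 5×5×2 ≡ 32 (mod 45)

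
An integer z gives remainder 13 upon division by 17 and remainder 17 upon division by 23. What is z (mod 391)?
M = 17 × 23 = 391. M₁ = 23, y₁ ≡ 3 (mod 17). M₂ = 17, y₂ ≡ 19 (mod 23). z = 13×23×3 + 17×17×19 ≡ 132 (mod 391)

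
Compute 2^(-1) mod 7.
Since 7 is prime, by Fermat 2^(-1) ≡ 2^{5} ≡ 4 mod 7. Verify: 2 × 4 = 8 ≡ 1 mod 7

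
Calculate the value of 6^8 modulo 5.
Using Fermat: 6^{4} ≡ 1 (mod 5). 8 ≡ 0 (mod 4). So 6^{8} ≡ 6^{0} ≡ 1 (mod 5)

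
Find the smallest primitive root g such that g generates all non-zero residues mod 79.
g = 3. Powers: [3, 9, 27, 2, 6, 18, 54, 4, 12, ...] generates all 78 non-zero residues.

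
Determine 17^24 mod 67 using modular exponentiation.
By repeated squaring (mod 67): 17^{1}≡17, 17^{2}≡21, 17^{4}≡39, 17^{8}≡47, 17^{16}≡65. Then 17^{24} = 17^{16+8} ≡ 65 × 47 ≡ 40 (mod 67)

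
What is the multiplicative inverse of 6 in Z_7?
Since 7 is prime, by Fermat 6^(-1) ≡ 6^{5} ≡ 6 mod 7. Verify: 6 × 6 = 36 ≡ 1 mod 7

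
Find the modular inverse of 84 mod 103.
Since 103 is prime, by Fermat 84^(-1) ≡ 84^{101} ≡ 65 (mod 103). Verify: 84 × 65 = 5460 ≡ 1 (mod 103)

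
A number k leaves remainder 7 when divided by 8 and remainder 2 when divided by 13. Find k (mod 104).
M = 8 × 13 = 104. M₁ = 13, y₁ ≡ 5 (mod 8). M₂ = 8, y₂ ≡ 5 (mod 13). k = 7×13×5 + 2×8×5 ≡ 15 (mod 104)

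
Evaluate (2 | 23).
(2/23) = 2^{11} mod 23 = 1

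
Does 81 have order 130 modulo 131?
81^{65} ≡ 1 mod 131 and 65 < 130, so ord_131(81) = 65 ≠ 130 and 81 is not a primitive root.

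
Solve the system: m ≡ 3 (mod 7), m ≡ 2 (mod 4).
M = 7 × 4 = 28. M₁ = 4, y₁ ≡ 2 (mod 7). M₂ = 7, y₂ ≡ 3 (mod 4). m = 3×4×2 + 2×7×3 ≡ 10 (mod 28)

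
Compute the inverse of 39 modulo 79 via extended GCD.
Extended GCD: 39(-2) + 79(1) = 1. So 39^(-1) ≡ -2 ≡ 77 mod 79. Verify: 39 × 77 = 3003 ≡ 1 mod 79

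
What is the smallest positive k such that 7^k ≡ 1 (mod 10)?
Powers of 7 mod 10: 7^1≡7, 7^2≡9, 7^3≡3, 7^4≡1. So the order of 7 is 4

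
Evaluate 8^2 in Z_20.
8^{2} = 64 ≡ 4 mod 20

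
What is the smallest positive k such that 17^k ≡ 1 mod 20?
Powers of 17 mod 20: 17^1≡17, 17^2≡9, 17^3≡13, 17^4≡1. Order = 4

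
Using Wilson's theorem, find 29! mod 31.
(30)! = (29)! × (30) ≡ -1 mod 31. So (29)! ≡ -1 × (30)^(-1) ≡ (-1)×(-1) = 1 mod 31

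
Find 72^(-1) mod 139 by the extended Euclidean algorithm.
Extended GCD: 72(56) + 139(-29) = 1. So 72^(-1) ≡ 56 mod 139. Verify: 72 × 56 = 4032 ≡ 1 mod 139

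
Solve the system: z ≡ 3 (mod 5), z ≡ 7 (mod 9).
M = 5 × 9 = 45. M₁ = 9, y₁ ≡ 4 (mod 5). M₂ = 5, y₂ ≡ 2 (mod 9). z = 3×9×4 + 7×5×2 ≡ 43 (mod 45)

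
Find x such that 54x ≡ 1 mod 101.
Since 101 is prime, by Fermat 54^(-1) ≡ 54^{99} ≡ 58 mod 101. Verify: 54 × 58 = 3132 ≡ 1 mod 101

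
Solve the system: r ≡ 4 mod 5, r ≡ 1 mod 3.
M = 5 × 3 = 15. M₁ = 3, y₁ ≡ 2 mod 5. M₂ = 5, y₂ ≡ 2 mod 3. r = 4×3×2 + 1×5×2 ≡ 4 mod 15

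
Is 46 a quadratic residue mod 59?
By Euler's criterion: 46^{29} ≡ 1 (mod 59). Since this equals 1, 46 is a QR.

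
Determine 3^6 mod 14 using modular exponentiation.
By repeated squaring mod 14: 3^{1}≡3, 3^{2}≡9, 3^{4}≡11. Then 3^{6} = 3^{4+2} ≡ 11 × 9 ≡ 1 mod 14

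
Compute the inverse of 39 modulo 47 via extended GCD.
Extended GCD: 39(-6) + 47(5) = 1. So 39^(-1) ≡ -6 ≡ 41 (mod 47). Verify: 39 × 41 = 1599 ≡ 1 (mod 47)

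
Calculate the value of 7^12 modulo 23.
By repeated squaring (mod 23): 7^{1}≡7, 7^{2}≡3, 7^{4}≡9, 7^{8}≡12. Then 7^{12} = 7^{8+4} ≡ 12 × 9 ≡ 16 (mod 23)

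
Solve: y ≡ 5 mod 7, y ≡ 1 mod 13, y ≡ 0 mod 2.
M = 7 × 13 × 2 = 182. M₁ = 26, y₁ ≡ 3 mod 7. M₂ = 14, y₂ ≡ 1 mod 13. M₃ = 91, y₃ ≡ 1 mod 2. y = 5×26×3 + 1×14×1 + 0×91×1 ≡ 40 mod 182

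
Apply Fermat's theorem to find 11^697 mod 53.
By Fermat: 11^{52} ≡ 1 mod 53. 697 ≡ 21 mod 52. So 11^{697} ≡ 11^{21} ≡ 43 mod 53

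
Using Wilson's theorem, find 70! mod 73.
(72)! = (70)! × (71) × (72) ≡ -1 (mod 73). So (70)! ≡ -1 × [(72)(71)]^(-1) ≡ 36 (mod 73)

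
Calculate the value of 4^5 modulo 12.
By repeated squaring (mod 12): 4^{1}≡4, 4^{2}≡4, 4^{4}≡4. Then 4^{5} = 4^{4+1} ≡ 4 × 4 ≡ 4 (mod 12)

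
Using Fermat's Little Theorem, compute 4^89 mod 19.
By Fermat: 4^{18} ≡ 1 (mod 19). 89 = 4×18 + 17. So 4^{89} ≡ 4^{17} ≡ 5 (mod 19)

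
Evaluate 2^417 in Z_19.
Using Fermat: 2^{18} ≡ 1 (mod 19). 417 ≡ 3 (mod 18). So 2^{417} ≡ 2^{3} ≡ 8 (mod 19)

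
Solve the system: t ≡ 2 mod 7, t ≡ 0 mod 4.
M = 7 × 4 = 28. M₁ = 4, y₁ ≡ 2 mod 7. M₂ = 7, y₂ ≡ 3 mod 4. t = 2×4×2 + 0×7×3 ≡ 16 mod 28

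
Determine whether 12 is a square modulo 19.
By Euler's criterion: 12^{9} ≡ 18 (mod 19). Since this equals -1 (≡ 18), 12 is not a QR.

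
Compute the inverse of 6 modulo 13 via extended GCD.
Extended GCD: 6(-2) + 13(1) = 1. So 6^(-1) ≡ -2 ≡ 11 (mod 13). Verify: 6 × 11 = 66 ≡ 1 (mod 13)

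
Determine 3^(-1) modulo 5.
Since 5 is prime, by Fermat 3^(-1) ≡ 3^{3} ≡ 2 mod 5. Verify: 3 × 2 = 6 ≡ 1 mod 5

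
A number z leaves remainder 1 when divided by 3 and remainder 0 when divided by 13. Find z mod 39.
M = 3 × 13 = 39. M₁ = 13, y₁ ≡ 1 mod 3. M₂ = 3, y₂ ≡ 9 mod 13. z = 1×13×1 + 0×3×9 ≡ 13 mod 39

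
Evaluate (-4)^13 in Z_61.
By repeated squaring (mod 61): (-4)^{1}≡57, (-4)^{2}≡16, (-4)^{4}≡12, (-4)^{8}≡22. Then (-4)^{13} = (-4)^{8+4+1} ≡ 22 × 12 × 57 ≡ 42 (mod 61)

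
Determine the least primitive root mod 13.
g = 2. Powers: [2, 4, 8, 3, 6, 12, 11, 9, ...] generates all 12 non-zero residues.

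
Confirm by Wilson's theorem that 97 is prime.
(96)! mod 97 = 96. Since this equals -1 (mod 97), Wilson confirms 97 is prime.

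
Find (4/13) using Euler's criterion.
(4/13) = 4^{6} mod 13 = 1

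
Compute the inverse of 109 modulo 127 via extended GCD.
Extended GCD: 109(7) + 127(-6) = 1. So 109^(-1) ≡ 7 mod 127. Verify: 109 × 7 = 763 ≡ 1 mod 127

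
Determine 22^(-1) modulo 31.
Since 31 is prime, by Fermat 22^(-1) ≡ 22^{29} ≡ 24 mod 31. Verify: 22 × 24 = 528 ≡ 1 mod 31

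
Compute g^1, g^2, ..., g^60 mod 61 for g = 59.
59^1, 59^2, ..., 59^{60} mod 61: [59, 4, 53, 16, 29, 3, 55, 12, 37, 48, 26, 9, 43, 36, 50, 22, 17, 27, 7, 47, 28, 5, 51, 20, 21, 19, 23, 15, 31, 60, 2, 57, 8, 45, 32, 58, 6, 49, 24, 13, 35, 52, 18, 25, 11, 39, 44, 34, 54, 14, 33, 56, 10, 41, 40, 42, 38, 46, 30, 1]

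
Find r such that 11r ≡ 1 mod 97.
Since 97 is prime, by Fermat 11^(-1) ≡ 11^{95} ≡ 53 mod 97. Verify: 11 × 53 = 583 ≡ 1 mod 97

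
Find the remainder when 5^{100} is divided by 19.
By Fermat: 5^{18} ≡ 1 (mod 19). 100 = 5×18 + 10. So 5^{100} ≡ 5^{10} ≡ 5 (mod 19)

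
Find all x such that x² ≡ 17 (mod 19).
The square roots of 17 mod 19 are 6 and 13. Verify: 6² = 36 ≡ 17 (mod 19)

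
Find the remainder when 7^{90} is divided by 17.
By Fermat: 7^{16} ≡ 1 mod 17. 90 = 5×16 + 10. So 7^{90} ≡ 7^{10} ≡ 2 mod 17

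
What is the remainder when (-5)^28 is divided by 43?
By repeated squaring (mod 43): (-5)^{1}≡38, (-5)^{2}≡25, (-5)^{4}≡23, (-5)^{8}≡13, (-5)^{16}≡40. Then (-5)^{28} = (-5)^{16+8+4} ≡ 40 × 13 × 23 ≡ 6 (mod 43)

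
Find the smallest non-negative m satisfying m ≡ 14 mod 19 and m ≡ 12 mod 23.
M = 19 × 23 = 437. M₁ = 23, y₁ ≡ 5 mod 19. M₂ = 19, y₂ ≡ 17 mod 23. m = 14×23×5 + 12×19×17 ≡ 242 mod 437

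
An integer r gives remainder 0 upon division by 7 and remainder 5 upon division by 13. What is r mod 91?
M = 7 × 13 = 91. M₁ = 13, y₁ ≡ 6 mod 7. M₂ = 7, y₂ ≡ 2 mod 13. r = 0×13×6 + 5×7×2 ≡ 70 mod 91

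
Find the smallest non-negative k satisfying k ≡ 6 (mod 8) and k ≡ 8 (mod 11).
M = 8 × 11 = 88. M₁ = 11, y₁ ≡ 3 (mod 8). M₂ = 8, y₂ ≡ 7 (mod 11). k = 6×11×3 + 8×8×7 ≡ 30 (mod 88)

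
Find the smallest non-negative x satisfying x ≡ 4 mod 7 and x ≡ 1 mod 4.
M = 7 × 4 = 28. M₁ = 4, y₁ ≡ 2 mod 7. M₂ = 7, y₂ ≡ 3 mod 4. x = 4×4×2 + 1×7×3 ≡ 25 mod 28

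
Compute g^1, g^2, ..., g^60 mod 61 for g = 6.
6^1, 6^2, ..., 6^{60} mod 61: [6, 36, 33, 15, 29, 52, 7, 42, 8, 48, 44, 20, 59, 49, 50, 56, 31, 3, 18, 47, 38, 45, 26, 34, 21, 4, 24, 22, 10, 60, 55, 25, 28, 46, 32, 9, 54, 19, 53, 13, 17, 41, 2, 12, 11, 5, 30, 58, 43, 14, 23, 16, 35, 27, 40, 57, 37, 39, 51, 1]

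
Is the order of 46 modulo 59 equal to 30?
Powers of 46 mod 59: 46^1≡46, 46^2≡51, 46^3≡45, 46^4≡5, 46^5≡53, 46^6≡19, 46^7≡48, 46^8≡25, 46^9≡29, 46^10≡36, 46^11≡4, 46^12≡7, 46^13≡27, 46^14≡3, 46^15≡20, 46^16≡35, 46^17≡17, 46^18≡15, 46^19≡41, 46^20≡57, 46^21≡26, 46^22≡16, 46^23≡28, 46^24≡49, 46^25≡12, 46^26≡21, 46^27≡22, 46^28≡9, 46^29≡1. Already 46^29≡1, so the order is 29 < 30. No, the actual order is 29.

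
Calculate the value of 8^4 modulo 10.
8^{4} = 4096 ≡ 6 mod 10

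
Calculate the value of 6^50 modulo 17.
Using Fermat: 6^{16} ≡ 1 (mod 17). 50 ≡ 2 (mod 16). So 6^{50} ≡ 6^{2} ≡ 2 (mod 17)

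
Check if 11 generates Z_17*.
ord_17(11) divides 16. For each prime q|16: 11^{8}≡16, none ≡ 1. So 11 has order 16 and is a primitive root mod 17.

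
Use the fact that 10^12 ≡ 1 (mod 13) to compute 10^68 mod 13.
By Fermat: 10^{12} ≡ 1 (mod 13). 68 = 5×12 + 8. So 10^{68} ≡ 10^{8} ≡ 9 (mod 13)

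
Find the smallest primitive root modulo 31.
g = 3. For each prime q|30: 3^{15}≡30, 3^{10}≡25, 3^{6}≡16, none ≡ 1, so ord_31(3) = 30 and 3 is a primitive root.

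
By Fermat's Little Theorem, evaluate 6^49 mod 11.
By Fermat: 6^{10} ≡ 1 (mod 11). 49 = 4×10 + 9. So 6^{49} ≡ 6^{9} ≡ 2 (mod 11)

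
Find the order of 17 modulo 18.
Powers of 17 mod 18: 17^1≡17, 17^2≡1. So the order of 17 is 2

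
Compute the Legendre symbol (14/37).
(14/37) = 14^{18} mod 37 = -1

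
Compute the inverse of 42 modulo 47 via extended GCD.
Extended GCD: 42(-19) + 47(17) = 1. So 42^(-1) ≡ -19 ≡ 28 (mod 47). Verify: 42 × 28 = 1176 ≡ 1 (mod 47)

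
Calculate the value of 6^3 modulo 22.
6^{3} = 216 ≡ 18 mod 22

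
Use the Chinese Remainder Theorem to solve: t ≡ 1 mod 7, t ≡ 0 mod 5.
M = 7 × 5 = 35. M₁ = 5, y₁ ≡ 3 mod 7. M₂ = 7, y₂ ≡ 3 mod 5. t = 1×5×3 + 0×7×3 ≡ 15 mod 35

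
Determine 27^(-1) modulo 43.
Since 43 is prime, by Fermat 27^(-1) ≡ 27^{41} ≡ 8 mod 43. Verify: 27 × 8 = 216 ≡ 1 mod 43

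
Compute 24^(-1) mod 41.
Since 41 is prime, by Fermat 24^(-1) ≡ 24^{39} ≡ 12 mod 41. Verify: 24 × 12 = 288 ≡ 1 mod 41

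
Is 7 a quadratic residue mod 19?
By Euler's criterion: 7^{9} ≡ 1 mod 19. Since this equals 1, 7 is a QR.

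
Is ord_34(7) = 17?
Powers of 7 mod 34: 7^1≡7, 7^2≡15, 7^3≡3, 7^4≡21, 7^5≡11, 7^6≡9, 7^7≡29, 7^8≡33, 7^9≡27, 7^10≡19, 7^11≡31, 7^12≡13, 7^13≡23, 7^14≡25, 7^15≡5, 7^16≡1. Already 7^16≡1, so the order is 16 < 17. No, the actual order is 16.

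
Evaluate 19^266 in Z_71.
Using Fermat: 19^{70} ≡ 1 mod 71. 266 ≡ 56 mod 70. So 19^{266} ≡ 19^{56} ≡ 25 mod 71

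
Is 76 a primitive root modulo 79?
76^{39} ≡ 1 (mod 79) and 39 < 78, so ord_79(76) = 39 ≠ 78 and 76 is not a primitive root.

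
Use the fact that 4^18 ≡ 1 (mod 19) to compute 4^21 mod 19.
By Fermat: 4^{18} ≡ 1 (mod 19). So 4^{21} = 4^{18} · 4^{3} ≡ 4^{3} ≡ 7 (mod 19)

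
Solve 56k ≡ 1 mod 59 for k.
Since 59 is prime, by Fermat 56^(-1) ≡ 56^{57} ≡ 39 mod 59. Verify: 56 × 39 = 2184 ≡ 1 mod 59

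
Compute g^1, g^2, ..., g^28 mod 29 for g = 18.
18^1, 18^2, ..., 18^{28} mod 29: [18, 5, 3, 25, 15, 9, 17, 16, 27, 22, 19, 23, 8, 28, 11, 24, 26, 4, 14, 20, 12, 13, 2, 7, 10, 6, 21, 1]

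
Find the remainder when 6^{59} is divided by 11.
By Fermat: 6^{10} ≡ 1 (mod 11). 59 = 5×10 + 9. So 6^{59} ≡ 6^{9} ≡ 2 (mod 11)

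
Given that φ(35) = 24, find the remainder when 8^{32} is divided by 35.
By Euler: 8^{24} ≡ 1 (mod 35) since gcd(8, 35) = 1. 32 = 1×24 + 8. So 8^{32} ≡ 8^{8} ≡ 1 (mod 35)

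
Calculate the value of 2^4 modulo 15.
2^{4} = 16 ≡ 1 mod 15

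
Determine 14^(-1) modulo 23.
Since 23 is prime, by Fermat 14^(-1) ≡ 14^{21} ≡ 5 (mod 23). Verify: 14 × 5 = 70 ≡ 1 (mod 23)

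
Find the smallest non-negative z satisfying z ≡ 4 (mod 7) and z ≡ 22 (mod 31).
M = 7 × 31 = 217. M₁ = 31, y₁ ≡ 5 (mod 7). M₂ = 7, y₂ ≡ 9 (mod 31). z = 4×31×5 + 22×7×9 ≡ 53 (mod 217)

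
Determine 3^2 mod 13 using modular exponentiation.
3^{2} = 9 ≡ 9 (mod 13)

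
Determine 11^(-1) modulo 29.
Since 29 is prime, by Fermat 11^(-1) ≡ 11^{27} ≡ 8 mod 29. Verify: 11 × 8 = 88 ≡ 1 mod 29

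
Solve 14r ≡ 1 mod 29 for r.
Since 29 is prime, by Fermat 14^(-1) ≡ 14^{27} ≡ 27 mod 29. Verify: 14 × 27 = 378 ≡ 1 mod 29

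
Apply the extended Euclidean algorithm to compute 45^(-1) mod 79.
Extended GCD: 45(-7) + 79(4) = 1. So 45^(-1) ≡ -7 ≡ 72 (mod 79). Verify: 45 × 72 = 3240 ≡ 1 (mod 79)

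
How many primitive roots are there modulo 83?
Number of primitive roots mod 83 = φ(p-1) = φ(82) = 40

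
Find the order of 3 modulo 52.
Powers of 3 mod 52: 3^1≡3, 3^2≡9, 3^3≡27, 3^4≡29, 3^5≡35, 3^6≡1. ord_52(3) = 6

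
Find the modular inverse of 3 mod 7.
Since 7 is prime, by Fermat 3^(-1) ≡ 3^{5} ≡ 5 (mod 7). Verify: 3 × 5 = 15 ≡ 1 (mod 7)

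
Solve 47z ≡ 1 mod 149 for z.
Since 149 is prime, by Fermat 47^(-1) ≡ 47^{147} ≡ 130 mod 149. Verify: 47 × 130 = 6110 ≡ 1 mod 149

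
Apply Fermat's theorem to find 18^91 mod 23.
By Fermat: 18^{22} ≡ 1 mod 23. 91 = 4×22 + 3. So 18^{91} ≡ 18^{3} ≡ 13 mod 23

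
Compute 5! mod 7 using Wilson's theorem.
(6)! = (5)! × (6) ≡ -1 mod 7. So (5)! ≡ -1 × (6)^(-1) ≡ (-1)×(-1) = 1 mod 7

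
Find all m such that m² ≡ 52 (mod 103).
The square roots of 52 mod 103 are 19 and 84. Verify: 19² = 361 ≡ 52 (mod 103)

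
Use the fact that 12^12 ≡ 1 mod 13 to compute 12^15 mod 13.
By Fermat: 12^{12} ≡ 1 mod 13. So 12^{15} = 12^{12} · 12^{3} ≡ 12^{3} ≡ 12 mod 13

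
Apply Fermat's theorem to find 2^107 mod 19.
By Fermat: 2^{18} ≡ 1 mod 19. 107 = 5×18 + 17. So 2^{107} ≡ 2^{17} ≡ 10 mod 19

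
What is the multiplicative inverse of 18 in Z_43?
Since 43 is prime, by Fermat 18^(-1) ≡ 18^{41} ≡ 12 (mod 43). Verify: 18 × 12 = 216 ≡ 1 (mod 43)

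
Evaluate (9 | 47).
(9/47) = 9^{23} mod 47 = 1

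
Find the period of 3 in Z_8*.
Powers of 3 mod 8: 3^1≡3, 3^2≡1. Order = 2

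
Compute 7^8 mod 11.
By repeated squaring mod 11: 7^{1}≡7, 7^{2}≡5, 7^{4}≡3, 7^{8}≡9. So 7^{8} ≡ 9 mod 11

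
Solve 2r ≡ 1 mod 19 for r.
Since 19 is prime, by Fermat 2^(-1) ≡ 2^{17} ≡ 10 mod 19. Verify: 2 × 10 = 20 ≡ 1 mod 19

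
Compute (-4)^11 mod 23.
By repeated squaring (mod 23): (-4)^{1}≡19, (-4)^{2}≡16, (-4)^{4}≡3, (-4)^{8}≡9. Then (-4)^{11} = (-4)^{8+2+1} ≡ 9 × 16 × 19 ≡ 22 (mod 23)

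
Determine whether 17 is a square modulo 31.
By Euler's criterion: 17^{15} ≡ 30 mod 31. Since this equals -1 (≡ 30), 17 is not a QR.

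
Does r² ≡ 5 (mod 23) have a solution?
By Euler's criterion: 5^{11} ≡ 22 (mod 23). Since this equals -1 (≡ 22), 5 is not a QR.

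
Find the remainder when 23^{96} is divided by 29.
By Fermat: 23^{28} ≡ 1 mod 29. 96 = 3×28 + 12. So 23^{96} ≡ 23^{12} ≡ 25 mod 29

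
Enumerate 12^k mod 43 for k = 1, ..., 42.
12^1, 12^2, ..., 12^{42} mod 43: [12, 15, 8, 10, 34, 21, 37, 14, 39, 38, 26, 11, 3, 36, 2, 24, 30, 16, 20, 25, 42, 31, 28, 35, 33, 9, 22, 6, 29, 4, 5, 17, 32, 40, 7, 41, 19, 13, 27, 23, 18, 1]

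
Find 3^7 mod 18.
By repeated squaring mod 18: 3^{1}≡3, 3^{2}≡9, 3^{4}≡9. Then 3^{7} = 3^{4+2+1} ≡ 9 × 9 × 3 ≡ 9 mod 18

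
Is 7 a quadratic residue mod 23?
By Euler's criterion: 7^{11} ≡ 22 mod 23. Since this equals -1 (≡ 22), 7 is not a QR.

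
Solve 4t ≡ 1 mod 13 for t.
Since 13 is prime, by Fermat 4^(-1) ≡ 4^{11} ≡ 10 mod 13. Verify: 4 × 10 = 40 ≡ 1 mod 13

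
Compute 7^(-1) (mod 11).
Since 11 is prime, by Fermat 7^(-1) ≡ 7^{9} ≡ 8 (mod 11). Verify: 7 × 8 = 56 ≡ 1 (mod 11)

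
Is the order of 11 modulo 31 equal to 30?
Powers of 11 mod 31: 11^1≡11, 11^2≡28, 11^3≡29, 11^4≡9, 11^5≡6, 11^6≡4, 11^7≡13, 11^8≡19, 11^9≡23, 11^10≡5, 11^11≡24, 11^12≡16, 11^13≡21, 11^14≡14, 11^15≡30, 11^16≡20, 11^17≡3, 11^18≡2, 11^19≡22, 11^20≡25, 11^21≡27, 11^22≡18, 11^23≡12, 11^24≡8, 11^25≡26, 11^26≡7, 11^27≡15, 11^28≡10, 11^29≡17, 11^30≡1. First k with 11^k≡1 is k=30. Yes, ord_31(11) = 30.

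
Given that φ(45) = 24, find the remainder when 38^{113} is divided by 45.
By Euler: 38^{24} ≡ 1 mod 45 since gcd(38, 45) = 1. 113 = 4×24 + 17. So 38^{113} ≡ 38^{17} ≡ 23 mod 45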